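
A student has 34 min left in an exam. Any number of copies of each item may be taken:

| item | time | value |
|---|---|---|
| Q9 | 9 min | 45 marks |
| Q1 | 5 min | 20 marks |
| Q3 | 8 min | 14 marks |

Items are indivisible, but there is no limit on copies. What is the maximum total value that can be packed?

155 marks

Best value-per-unit is Q9 at 45/9; filling with it alone gives 3×45 = 135.
Optimal mix: 3×Q9 + 1×Q1 → time 32, value 155.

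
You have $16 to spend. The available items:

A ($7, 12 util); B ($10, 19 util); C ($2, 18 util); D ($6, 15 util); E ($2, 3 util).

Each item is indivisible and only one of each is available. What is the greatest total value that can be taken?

Check high-value combinations within $16:
- A+C+D: cost 7+2+6=15, value 12+18+15=45
- B+C+E: cost 10+2+2=14, value 19+18+3=40
- B+C: cost 10+2=12, value 19+18=37
Best: 45 util.

45 util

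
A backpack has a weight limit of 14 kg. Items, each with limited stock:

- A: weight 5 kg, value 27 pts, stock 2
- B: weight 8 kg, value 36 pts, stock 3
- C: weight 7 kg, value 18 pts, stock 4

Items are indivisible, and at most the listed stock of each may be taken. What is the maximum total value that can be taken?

Top feasible selections:
- 1×A + 1×B: weight 13, value 63
- 2×A: weight 10, value 54
- 1×A + 1×C: weight 12, value 45
Best: 63 pts.

63 pts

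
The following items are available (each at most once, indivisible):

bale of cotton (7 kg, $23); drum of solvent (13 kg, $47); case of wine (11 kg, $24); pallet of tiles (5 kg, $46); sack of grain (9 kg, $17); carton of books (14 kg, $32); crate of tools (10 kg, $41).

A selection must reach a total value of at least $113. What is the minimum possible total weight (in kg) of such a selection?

25

Subsets with value ≥ 113, sorted by total weight:
- bale of cotton+drum of solvent+pallet of tiles: weight 25, value 116
- drum of solvent+pallet of tiles+crate of tools: weight 28, value 134
Minimum weight: 25 kg.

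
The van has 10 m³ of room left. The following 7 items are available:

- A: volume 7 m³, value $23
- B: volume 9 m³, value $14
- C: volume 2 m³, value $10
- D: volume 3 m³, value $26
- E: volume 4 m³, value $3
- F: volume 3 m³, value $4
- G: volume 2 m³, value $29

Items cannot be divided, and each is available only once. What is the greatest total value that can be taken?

$69

Check high-value combinations within 10 m³:
- C+D+F+G: volume 2+3+3+2=10, value 10+26+4+29=69
- C+D+G: volume 2+3+2=7, value 10+26+29=65
- D+F+G: volume 3+3+2=8, value 26+4+29=59
- D+E+G: volume 3+4+2=9, value 26+3+29=58
Best: $69.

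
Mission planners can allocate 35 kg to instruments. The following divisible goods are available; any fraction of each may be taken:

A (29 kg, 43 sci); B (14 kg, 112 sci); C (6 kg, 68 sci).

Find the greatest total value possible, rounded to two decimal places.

202.24

Take in order of value per unit:
- C (68/6 per unit): all 6 → value 68, running total 68.00
- B (112/14 per unit): all 14 → value 112, running total 180.00
- A (43/29 per unit): 15 of 29 → value 15×43/29 = 22.2414, running total 202.24
Total 202.24.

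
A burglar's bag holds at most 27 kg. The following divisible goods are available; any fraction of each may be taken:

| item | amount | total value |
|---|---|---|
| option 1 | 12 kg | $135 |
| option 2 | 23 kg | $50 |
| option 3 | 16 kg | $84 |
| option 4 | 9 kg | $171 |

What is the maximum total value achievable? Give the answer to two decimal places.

Take in order of value per unit:
- option 4 (171/9 per unit): all 9 → value 171, running total 171.00
- option 1 (135/12 per unit): all 12 → value 135, running total 306.00
- option 3 (84/16 per unit): 6 of 16 → value 6×84/16 = 31.5000, running total 337.50
Total 337.50.

337.50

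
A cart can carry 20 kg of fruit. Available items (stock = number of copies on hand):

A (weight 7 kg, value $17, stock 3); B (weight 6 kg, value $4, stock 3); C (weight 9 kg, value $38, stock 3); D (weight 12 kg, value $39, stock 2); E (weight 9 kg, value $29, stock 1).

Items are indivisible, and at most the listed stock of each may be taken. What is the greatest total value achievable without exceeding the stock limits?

Top feasible selections:
- 2×C: weight 18, value 76
- 1×C + 1×E: weight 18, value 67
- 1×A + 1×D: weight 19, value 56
- 1×A + 1×C: weight 16, value 55
Best: $76.

$76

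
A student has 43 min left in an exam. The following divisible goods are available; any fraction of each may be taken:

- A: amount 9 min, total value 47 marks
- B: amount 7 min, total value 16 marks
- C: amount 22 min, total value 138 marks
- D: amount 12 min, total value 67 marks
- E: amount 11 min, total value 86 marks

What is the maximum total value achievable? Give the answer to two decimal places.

Take in order of value per unit:
- E (86/11 per unit): all 11 → value 86, running total 86.00
- C (138/22 per unit): all 22 → value 138, running total 224.00
- D (67/12 per unit): 10 of 12 → value 10×67/12 = 55.8333, running total 279.83
Total 279.83.

279.83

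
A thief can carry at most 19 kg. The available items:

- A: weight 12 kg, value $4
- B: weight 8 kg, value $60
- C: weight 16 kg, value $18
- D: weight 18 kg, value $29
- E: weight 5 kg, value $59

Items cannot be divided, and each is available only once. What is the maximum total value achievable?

$119

This is a 0/1 knapsack; check combinations near the capacity.
- B+E: weight 8+5=13, value 60+59=119
- A+E: weight 12+5=17, value 4+59=63
- B: weight 8, value 60
Best: $119.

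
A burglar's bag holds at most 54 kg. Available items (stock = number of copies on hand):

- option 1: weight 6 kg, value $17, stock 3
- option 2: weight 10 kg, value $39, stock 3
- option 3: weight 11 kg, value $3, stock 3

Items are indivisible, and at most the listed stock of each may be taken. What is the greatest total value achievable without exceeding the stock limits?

$168

Top feasible selections:
- 3×option 1 + 3×option 2: weight 48, value 168
- 2×option 1 + 3×option 2 + 1×option 3: weight 53, value 154
- 2×option 1 + 3×option 2: weight 42, value 151
- 1×option 1 + 3×option 2 + 1×option 3: weight 47, value 137
Best: $168.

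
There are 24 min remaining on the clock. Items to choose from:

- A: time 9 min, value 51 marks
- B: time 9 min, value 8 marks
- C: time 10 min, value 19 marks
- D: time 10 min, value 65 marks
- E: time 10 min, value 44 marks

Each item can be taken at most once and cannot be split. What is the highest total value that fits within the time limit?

Check high-value combinations within 24 min:
- A+D: time 9+10=19, value 51+65=116
- D+E: time 10+10=20, value 65+44=109
- A+E: time 9+10=19, value 51+44=95
- C+D: time 10+10=20, value 19+65=84
Best: 116 marks.

116 marks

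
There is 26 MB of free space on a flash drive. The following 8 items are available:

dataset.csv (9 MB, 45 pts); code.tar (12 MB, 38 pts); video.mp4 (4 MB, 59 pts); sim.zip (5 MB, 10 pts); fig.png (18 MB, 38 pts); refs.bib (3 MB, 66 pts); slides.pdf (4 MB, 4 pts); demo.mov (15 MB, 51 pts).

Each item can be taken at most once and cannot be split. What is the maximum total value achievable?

Check high-value combinations within 26 MB:
- dataset.csv+video.mp4+sim.zip+refs.bib+slides.pdf: size 9+4+5+3+4=25, value 45+59+10+66+4=184
- dataset.csv+video.mp4+sim.zip+refs.bib: size 9+4+5+3=21, value 45+59+10+66=180
- video.mp4+refs.bib+slides.pdf+demo.mov: size 4+3+4+15=26, value 59+66+4+51=180
- video.mp4+refs.bib+demo.mov: size 4+3+15=22, value 59+66+51=176
- dataset.csv+video.mp4+refs.bib+slides.pdf: size 9+4+3+4=20, value 45+59+66+4=174
Best: 184 pts.

184 pts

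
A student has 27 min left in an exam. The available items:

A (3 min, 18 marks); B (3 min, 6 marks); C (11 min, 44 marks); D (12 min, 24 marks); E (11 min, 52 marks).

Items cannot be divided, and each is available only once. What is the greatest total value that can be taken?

114 marks

Check high-value combinations within 27 min:
- A+C+E: time 3+11+11=25, value 18+44+52=114
- B+C+E: time 3+11+11=25, value 6+44+52=102
- C+E: time 11+11=22, value 44+52=96
- A+D+E: time 3+12+11=26, value 18+24+52=94
- A+C+D: time 3+11+12=26, value 18+44+24=86
Best: 114 marks.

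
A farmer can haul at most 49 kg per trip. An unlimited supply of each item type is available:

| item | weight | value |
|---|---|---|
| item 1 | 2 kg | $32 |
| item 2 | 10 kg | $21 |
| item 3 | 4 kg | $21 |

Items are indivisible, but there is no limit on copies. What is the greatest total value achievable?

$768

Best value-per-unit is item 1 at 32/2, and filling with it alone uses weight 24×2=48. No mix of the others beats 24×32 = 768.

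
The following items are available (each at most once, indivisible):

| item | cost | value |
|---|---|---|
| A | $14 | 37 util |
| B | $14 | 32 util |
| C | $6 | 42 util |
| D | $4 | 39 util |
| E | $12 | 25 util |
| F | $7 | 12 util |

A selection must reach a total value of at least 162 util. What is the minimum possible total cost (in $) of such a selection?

Subsets with value ≥ 162, sorted by total cost:
- A+B+C+D+F: cost 45, value 162
- A+B+C+D+E: cost 50, value 175
- A+B+C+D+E+F: cost 57, value 187
Minimum cost: 45 $.

45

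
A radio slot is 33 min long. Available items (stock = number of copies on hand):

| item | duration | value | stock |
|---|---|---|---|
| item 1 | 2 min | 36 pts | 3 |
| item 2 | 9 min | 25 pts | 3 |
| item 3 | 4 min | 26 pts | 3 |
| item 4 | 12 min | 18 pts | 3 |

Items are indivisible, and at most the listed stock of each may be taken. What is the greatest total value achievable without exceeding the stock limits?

Best selections within duration 33 and stock limits:
- 3×item 1 + 1×item 2 + 3×item 3: duration 27, value 211
- 3×item 1 + 2×item 2 + 2×item 3: duration 32, value 210
- 3×item 1 + 3×item 3 + 1×item 4: duration 30, value 204
- 3×item 1 + 3×item 3: duration 18, value 186
Best: 211 pts.

211 pts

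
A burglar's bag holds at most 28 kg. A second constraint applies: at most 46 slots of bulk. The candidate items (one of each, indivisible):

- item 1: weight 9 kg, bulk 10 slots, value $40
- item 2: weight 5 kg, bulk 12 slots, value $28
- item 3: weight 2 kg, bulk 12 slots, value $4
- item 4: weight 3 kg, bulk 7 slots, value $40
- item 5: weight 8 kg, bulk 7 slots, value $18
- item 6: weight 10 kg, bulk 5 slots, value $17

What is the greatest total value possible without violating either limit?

$126

Feasible sets respecting both limits:
- item 1+item 2+item 4+item 5: weight 25, bulk 36, value 126
- item 1+item 2+item 4+item 6: weight 27, bulk 34, value 125
- item 1+item 2+item 3+item 4: weight 19, bulk 41, value 112
- item 1+item 2+item 4: weight 17, bulk 29, value 108
Best: $126.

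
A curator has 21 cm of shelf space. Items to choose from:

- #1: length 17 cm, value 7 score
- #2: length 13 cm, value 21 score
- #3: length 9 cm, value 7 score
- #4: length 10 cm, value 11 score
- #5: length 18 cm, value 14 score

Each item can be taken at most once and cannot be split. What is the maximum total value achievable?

Check high-value combinations within 21 cm:
- #2: length 13, value 21
- #3+#4: length 9+10=19, value 7+11=18
- #5: length 18, value 14
Best: 21 score.

21 score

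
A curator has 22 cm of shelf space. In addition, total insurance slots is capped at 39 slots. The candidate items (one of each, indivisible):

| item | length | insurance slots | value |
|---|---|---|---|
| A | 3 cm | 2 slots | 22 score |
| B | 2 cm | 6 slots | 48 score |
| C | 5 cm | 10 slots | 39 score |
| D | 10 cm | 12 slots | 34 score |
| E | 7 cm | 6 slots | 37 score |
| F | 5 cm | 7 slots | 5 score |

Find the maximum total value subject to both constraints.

Feasible sets respecting both limits:
- A+B+C+E+F: length 22, insurance slots 31, value 151
- A+B+C+E: length 17, insurance slots 24, value 146
- A+B+C+D: length 20, insurance slots 30, value 143
- A+B+D+E: length 22, insurance slots 26, value 141
Best: 151 score.

151 score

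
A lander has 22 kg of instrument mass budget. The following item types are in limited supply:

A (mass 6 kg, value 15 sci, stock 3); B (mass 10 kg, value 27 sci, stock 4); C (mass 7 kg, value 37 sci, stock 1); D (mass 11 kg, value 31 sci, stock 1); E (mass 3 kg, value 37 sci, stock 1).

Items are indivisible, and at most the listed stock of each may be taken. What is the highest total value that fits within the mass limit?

Best selections within mass 22 and stock limits:
- 1×C + 1×D + 1×E: mass 21, value 105
- 2×A + 1×C + 1×E: mass 22, value 104
- 1×B + 1×C + 1×E: mass 20, value 101
- 1×A + 1×C + 1×E: mass 16, value 89
Best: 105 sci.

105 sci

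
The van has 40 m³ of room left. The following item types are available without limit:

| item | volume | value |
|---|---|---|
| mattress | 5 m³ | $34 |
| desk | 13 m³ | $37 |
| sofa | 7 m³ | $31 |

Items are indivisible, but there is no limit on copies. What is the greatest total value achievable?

$272

Best value-per-unit is mattress at 34/5, and filling with it alone uses volume 8×5=40. No mix of the others beats 8×34 = 272.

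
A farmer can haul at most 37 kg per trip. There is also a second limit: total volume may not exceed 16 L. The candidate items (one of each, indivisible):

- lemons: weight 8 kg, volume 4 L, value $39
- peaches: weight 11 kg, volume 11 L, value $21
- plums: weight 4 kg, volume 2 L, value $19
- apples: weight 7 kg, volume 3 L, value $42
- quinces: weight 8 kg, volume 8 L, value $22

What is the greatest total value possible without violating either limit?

$103

Feasible sets respecting both limits:
- lemons+apples+quinces: weight 23, volume 15, value 103
- lemons+plums+apples: weight 19, volume 9, value 100
- plums+apples+quinces: weight 19, volume 13, value 83
Best: $103.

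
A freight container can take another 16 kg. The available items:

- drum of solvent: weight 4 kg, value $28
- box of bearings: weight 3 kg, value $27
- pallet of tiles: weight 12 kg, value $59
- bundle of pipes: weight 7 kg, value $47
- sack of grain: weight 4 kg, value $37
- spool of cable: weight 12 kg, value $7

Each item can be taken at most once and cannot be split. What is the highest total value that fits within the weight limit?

Check high-value combinations within 16 kg:
- drum of solvent+bundle of pipes+sack of grain: weight 4+7+4=15, value 28+47+37=112
- box of bearings+bundle of pipes+sack of grain: weight 3+7+4=14, value 27+47+37=111
- drum of solvent+box of bearings+bundle of pipes: weight 4+3+7=14, value 28+27+47=102
- pallet of tiles+sack of grain: weight 12+4=16, value 59+37=96
- drum of solvent+box of bearings+sack of grain: weight 4+3+4=11, value 28+27+37=92
Best: $112.

$112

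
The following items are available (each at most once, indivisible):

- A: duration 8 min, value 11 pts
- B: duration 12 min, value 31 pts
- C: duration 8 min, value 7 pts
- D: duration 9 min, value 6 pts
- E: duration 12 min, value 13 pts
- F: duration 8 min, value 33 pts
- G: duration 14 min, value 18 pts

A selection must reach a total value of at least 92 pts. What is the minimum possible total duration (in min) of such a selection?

Subsets with value ≥ 92, sorted by total duration:
- A+B+F+G: duration 42, value 93
- B+E+F+G: duration 46, value 95
- A+B+C+E+F: duration 48, value 95
Minimum duration: 42 min.

42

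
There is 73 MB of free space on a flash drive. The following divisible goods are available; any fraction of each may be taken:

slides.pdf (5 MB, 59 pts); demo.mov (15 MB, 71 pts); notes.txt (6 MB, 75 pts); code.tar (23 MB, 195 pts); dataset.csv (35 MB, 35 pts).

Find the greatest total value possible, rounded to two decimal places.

424.00

Take in order of value per unit:
- notes.txt (75/6 per unit): all 6 → value 75, running total 75.00
- slides.pdf (59/5 per unit): all 5 → value 59, running total 134.00
- code.tar (195/23 per unit): all 23 → value 195, running total 329.00
- demo.mov (71/15 per unit): all 15 → value 71, running total 400.00
- dataset.csv (35/35 per unit): 24 of 35 → value 24×35/35 = 24.0000, running total 424.00
Total 424.00.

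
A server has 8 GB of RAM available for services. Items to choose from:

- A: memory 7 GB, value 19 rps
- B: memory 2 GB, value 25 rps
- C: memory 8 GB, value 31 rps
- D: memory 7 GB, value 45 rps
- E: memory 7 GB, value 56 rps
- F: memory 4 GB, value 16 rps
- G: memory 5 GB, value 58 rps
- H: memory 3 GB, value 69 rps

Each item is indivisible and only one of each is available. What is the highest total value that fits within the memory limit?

Check high-value combinations within 8 GB:
- G+H: memory 5+3=8, value 58+69=127
- B+H: memory 2+3=5, value 25+69=94
- F+H: memory 4+3=7, value 16+69=85
- B+G: memory 2+5=7, value 25+58=83
Best: 127 rps.

127 rps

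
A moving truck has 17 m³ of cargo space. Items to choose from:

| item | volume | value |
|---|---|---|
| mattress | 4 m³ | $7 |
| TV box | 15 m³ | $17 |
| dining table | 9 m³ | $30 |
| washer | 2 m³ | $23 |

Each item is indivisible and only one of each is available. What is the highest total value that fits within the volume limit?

Check high-value combinations within 17 m³:
- mattress+dining table+washer: volume 4+9+2=15, value 7+30+23=60
- dining table+washer: volume 9+2=11, value 30+23=53
- TV box+washer: volume 15+2=17, value 17+23=40
- mattress+dining table: volume 4+9=13, value 7+30=37
Best: $60.

$60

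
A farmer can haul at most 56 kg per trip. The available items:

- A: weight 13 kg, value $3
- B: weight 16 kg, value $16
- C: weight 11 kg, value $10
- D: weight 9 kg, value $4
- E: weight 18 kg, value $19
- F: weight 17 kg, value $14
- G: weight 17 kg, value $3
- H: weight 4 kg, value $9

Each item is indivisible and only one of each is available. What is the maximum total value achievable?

Check high-value combinations within 56 kg:
- B+E+F+H: weight 16+18+17+4=55, value 16+19+14+9=58
- B+C+E+H: weight 16+11+18+4=49, value 16+10+19+9=54
- C+E+F+H: weight 11+18+17+4=50, value 10+19+14+9=52
Best: $58.

$58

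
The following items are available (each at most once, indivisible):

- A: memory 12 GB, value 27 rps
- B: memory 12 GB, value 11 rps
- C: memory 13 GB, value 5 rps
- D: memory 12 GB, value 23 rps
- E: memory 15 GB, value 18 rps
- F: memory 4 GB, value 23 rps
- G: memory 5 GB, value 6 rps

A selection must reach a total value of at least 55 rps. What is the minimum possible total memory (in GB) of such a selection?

Subsets with value ≥ 55, sorted by total memory:
- A+F+G: memory 21, value 56
- A+D+F: memory 28, value 73
- A+B+F: memory 28, value 61
Minimum memory: 21 GB.

21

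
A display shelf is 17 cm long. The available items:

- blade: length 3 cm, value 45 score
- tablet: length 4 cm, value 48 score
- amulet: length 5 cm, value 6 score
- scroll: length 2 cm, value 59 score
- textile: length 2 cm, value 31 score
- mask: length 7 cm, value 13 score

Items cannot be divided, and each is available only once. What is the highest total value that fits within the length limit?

189 score

Check high-value combinations within 17 cm:
- blade+tablet+amulet+scroll+textile: length 3+4+5+2+2=16, value 45+48+6+59+31=189
- blade+tablet+scroll+textile: length 3+4+2+2=11, value 45+48+59+31=183
- blade+tablet+scroll+mask: length 3+4+2+7=16, value 45+48+59+13=165
- blade+tablet+amulet+scroll: length 3+4+5+2=14, value 45+48+6+59=158
Best: 189 score.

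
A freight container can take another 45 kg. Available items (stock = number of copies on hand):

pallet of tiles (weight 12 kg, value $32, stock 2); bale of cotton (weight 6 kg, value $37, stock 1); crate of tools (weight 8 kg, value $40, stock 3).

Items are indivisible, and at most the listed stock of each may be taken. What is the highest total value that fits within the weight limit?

Best selections within weight 45 and stock limits:
- 1×pallet of tiles + 1×bale of cotton + 3×crate of tools: weight 42, value 189
- 1×bale of cotton + 3×crate of tools: weight 30, value 157
- 1×pallet of tiles + 3×crate of tools: weight 36, value 152
- 1×pallet of tiles + 1×bale of cotton + 2×crate of tools: weight 34, value 149
Best: $189.

$189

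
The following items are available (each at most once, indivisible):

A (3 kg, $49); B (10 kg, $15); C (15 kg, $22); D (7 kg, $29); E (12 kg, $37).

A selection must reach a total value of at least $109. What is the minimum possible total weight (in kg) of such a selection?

22

Subsets with value ≥ 109, sorted by total weight:
- A+D+E: weight 22, value 115
- A+B+D+E: weight 32, value 130
Minimum weight: 22 kg.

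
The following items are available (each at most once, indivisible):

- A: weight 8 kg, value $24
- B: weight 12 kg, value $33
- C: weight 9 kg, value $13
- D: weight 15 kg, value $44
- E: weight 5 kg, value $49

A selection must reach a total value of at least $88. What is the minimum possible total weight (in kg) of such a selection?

20

Subsets with value ≥ 88, sorted by total weight:
- D+E: weight 20, value 93
- A+B+E: weight 25, value 106
Minimum weight: 20 kg.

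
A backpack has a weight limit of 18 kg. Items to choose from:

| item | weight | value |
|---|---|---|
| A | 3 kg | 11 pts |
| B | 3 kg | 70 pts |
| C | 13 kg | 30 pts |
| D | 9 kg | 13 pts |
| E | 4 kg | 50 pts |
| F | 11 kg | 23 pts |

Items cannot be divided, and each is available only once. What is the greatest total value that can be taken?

Check high-value combinations within 18 kg:
- B+E+F: weight 3+4+11=18, value 70+50+23=143
- B+D+E: weight 3+9+4=16, value 70+13+50=133
- A+B+E: weight 3+3+4=10, value 11+70+50=131
Best: 143 pts.

143 pts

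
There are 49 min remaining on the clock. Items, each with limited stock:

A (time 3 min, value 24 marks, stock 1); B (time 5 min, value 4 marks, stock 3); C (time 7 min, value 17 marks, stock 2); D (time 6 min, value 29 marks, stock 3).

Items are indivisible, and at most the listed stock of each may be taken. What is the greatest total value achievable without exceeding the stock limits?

Best selections within time 49 and stock limits:
- 1×A + 2×B + 2×C + 3×D: time 45, value 153
- 1×A + 1×B + 2×C + 3×D: time 40, value 149
- 1×A + 2×C + 3×D: time 35, value 145
Best: 153 marks.

153 marks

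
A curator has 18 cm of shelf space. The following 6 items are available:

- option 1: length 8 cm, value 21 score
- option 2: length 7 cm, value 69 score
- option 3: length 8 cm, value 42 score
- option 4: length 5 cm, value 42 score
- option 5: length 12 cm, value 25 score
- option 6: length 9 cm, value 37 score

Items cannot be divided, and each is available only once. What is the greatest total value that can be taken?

111 score

Check high-value combinations within 18 cm:
- option 2+option 4: length 7+5=12, value 69+42=111
- option 2+option 3: length 7+8=15, value 69+42=111
- option 2+option 6: length 7+9=16, value 69+37=106
Best: 111 score.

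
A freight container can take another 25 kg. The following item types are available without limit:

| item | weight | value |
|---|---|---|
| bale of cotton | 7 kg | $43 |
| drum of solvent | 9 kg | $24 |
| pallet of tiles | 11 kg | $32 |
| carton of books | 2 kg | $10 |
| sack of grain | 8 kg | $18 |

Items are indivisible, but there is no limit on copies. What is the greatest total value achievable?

Best value-per-unit is bale of cotton at 43/7; filling with it alone gives 3×43 = 129.
Optimal mix: 3×bale of cotton + 2×carton of books → weight 25, value 149.

$149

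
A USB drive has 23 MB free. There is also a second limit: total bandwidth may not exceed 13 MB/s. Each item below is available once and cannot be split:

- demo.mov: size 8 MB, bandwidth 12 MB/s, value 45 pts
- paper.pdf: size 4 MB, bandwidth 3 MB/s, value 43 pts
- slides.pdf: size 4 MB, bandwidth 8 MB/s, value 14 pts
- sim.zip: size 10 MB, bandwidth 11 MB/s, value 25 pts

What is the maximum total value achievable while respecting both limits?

57 pts

Feasible sets respecting both limits:
- paper.pdf+slides.pdf: size 8, bandwidth 11, value 57
- demo.mov: size 8, bandwidth 12, value 45
- paper.pdf: size 4, bandwidth 3, value 43
- sim.zip: size 10, bandwidth 11, value 25
Best: 57 pts.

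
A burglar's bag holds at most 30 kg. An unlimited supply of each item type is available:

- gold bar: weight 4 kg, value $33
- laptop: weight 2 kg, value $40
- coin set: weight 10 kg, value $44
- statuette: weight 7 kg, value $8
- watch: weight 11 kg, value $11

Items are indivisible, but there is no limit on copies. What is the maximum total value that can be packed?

Best value-per-unit is laptop at 40/2, and filling with it alone uses weight 15×2=30. No mix of the others beats 15×40 = 600.

$600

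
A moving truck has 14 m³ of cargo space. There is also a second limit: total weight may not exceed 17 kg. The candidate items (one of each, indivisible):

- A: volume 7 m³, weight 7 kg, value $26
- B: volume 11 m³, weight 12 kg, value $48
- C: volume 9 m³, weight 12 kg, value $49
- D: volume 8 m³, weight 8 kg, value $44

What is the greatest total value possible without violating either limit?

Feasible sets respecting both limits:
- C: volume 9, weight 12, value 49
- B: volume 11, weight 12, value 48
- D: volume 8, weight 8, value 44
- A: volume 7, weight 7, value 26
Best: $49.

$49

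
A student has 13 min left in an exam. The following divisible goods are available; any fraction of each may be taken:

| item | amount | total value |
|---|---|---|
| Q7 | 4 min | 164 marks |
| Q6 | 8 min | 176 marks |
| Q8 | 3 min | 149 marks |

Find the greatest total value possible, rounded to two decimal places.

Take in order of value per unit:
- Q8 (149/3 per unit): all 3 → value 149, running total 149.00
- Q7 (164/4 per unit): all 4 → value 164, running total 313.00
- Q6 (176/8 per unit): 6 of 8 → value 6×176/8 = 132.0000, running total 445.00
Total 445.00.

445.00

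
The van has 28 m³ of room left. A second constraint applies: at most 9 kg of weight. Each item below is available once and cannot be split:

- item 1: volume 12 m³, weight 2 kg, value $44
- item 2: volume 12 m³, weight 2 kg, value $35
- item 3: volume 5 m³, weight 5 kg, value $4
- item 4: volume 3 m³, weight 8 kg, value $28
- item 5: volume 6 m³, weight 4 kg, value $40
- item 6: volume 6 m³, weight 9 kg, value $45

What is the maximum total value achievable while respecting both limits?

Feasible sets respecting both limits:
- item 1+item 5: volume 18, weight 6, value 84
- item 1+item 2: volume 24, weight 4, value 79
- item 2+item 5: volume 18, weight 6, value 75
Best: $84.

$84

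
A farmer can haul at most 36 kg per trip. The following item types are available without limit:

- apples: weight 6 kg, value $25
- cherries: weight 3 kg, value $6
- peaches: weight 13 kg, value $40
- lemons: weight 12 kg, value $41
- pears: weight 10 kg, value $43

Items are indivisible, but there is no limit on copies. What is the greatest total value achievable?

$154

Best value-per-unit is pears at 43/10; filling with it alone gives 3×43 = 129.
Optimal mix: 1×apples + 3×pears → weight 36, value 154.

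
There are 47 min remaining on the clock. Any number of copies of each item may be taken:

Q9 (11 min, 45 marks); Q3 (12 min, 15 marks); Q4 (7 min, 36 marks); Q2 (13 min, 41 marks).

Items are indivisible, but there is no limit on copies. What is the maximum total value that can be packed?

Best value-per-unit is Q4 at 36/7; filling with it alone gives 6×36 = 216.
Optimal mix: 1×Q9 + 5×Q4 → time 46, value 225.

225 marks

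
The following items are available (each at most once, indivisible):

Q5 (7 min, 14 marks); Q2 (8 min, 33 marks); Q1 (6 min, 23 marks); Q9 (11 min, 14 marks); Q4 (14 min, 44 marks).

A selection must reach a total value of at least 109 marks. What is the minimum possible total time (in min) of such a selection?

35

Subsets with value ≥ 109, sorted by total time:
- Q5+Q2+Q1+Q4: time 35, value 114
- Q2+Q1+Q9+Q4: time 39, value 114
- Q5+Q2+Q1+Q9+Q4: time 46, value 128
Minimum time: 35 min.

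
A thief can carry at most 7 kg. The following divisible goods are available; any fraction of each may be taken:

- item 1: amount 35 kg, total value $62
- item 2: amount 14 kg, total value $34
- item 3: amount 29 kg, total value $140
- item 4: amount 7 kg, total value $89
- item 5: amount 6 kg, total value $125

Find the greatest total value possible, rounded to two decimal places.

Take in order of value per unit:
- item 5 (125/6 per unit): all 6 → value 125, running total 125.00
- item 4 (89/7 per unit): 1 of 7 → value 1×89/7 = 12.7143, running total 137.71
Total 137.71.

137.71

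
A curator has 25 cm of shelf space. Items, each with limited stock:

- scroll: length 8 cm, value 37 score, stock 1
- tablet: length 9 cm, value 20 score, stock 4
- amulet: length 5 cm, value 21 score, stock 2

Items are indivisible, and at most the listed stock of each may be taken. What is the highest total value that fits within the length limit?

79 score

Best selections within length 25 and stock limits:
- 1×scroll + 2×amulet: length 18, value 79
- 1×scroll + 1×tablet + 1×amulet: length 22, value 78
- 1×tablet + 2×amulet: length 19, value 62
- 2×tablet + 1×amulet: length 23, value 61
Best: 79 score.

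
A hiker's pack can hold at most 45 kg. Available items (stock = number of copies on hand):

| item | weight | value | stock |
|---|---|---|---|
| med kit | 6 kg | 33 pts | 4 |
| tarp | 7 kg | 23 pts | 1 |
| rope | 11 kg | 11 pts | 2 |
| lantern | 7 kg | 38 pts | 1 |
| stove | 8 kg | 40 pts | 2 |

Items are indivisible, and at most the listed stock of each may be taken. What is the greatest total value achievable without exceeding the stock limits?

217 pts

Best selections within weight 45 and stock limits:
- 3×med kit + 1×lantern + 2×stove: weight 41, value 217
- 4×med kit + 2×stove: weight 40, value 212
Best: 217 pts.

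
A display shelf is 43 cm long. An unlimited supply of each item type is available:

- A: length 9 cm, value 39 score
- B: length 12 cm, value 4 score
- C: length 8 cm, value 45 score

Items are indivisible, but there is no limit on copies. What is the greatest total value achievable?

225 score

Best value-per-unit is C at 45/8, and filling with it alone uses length 5×8=40. No mix of the others beats 5×45 = 225.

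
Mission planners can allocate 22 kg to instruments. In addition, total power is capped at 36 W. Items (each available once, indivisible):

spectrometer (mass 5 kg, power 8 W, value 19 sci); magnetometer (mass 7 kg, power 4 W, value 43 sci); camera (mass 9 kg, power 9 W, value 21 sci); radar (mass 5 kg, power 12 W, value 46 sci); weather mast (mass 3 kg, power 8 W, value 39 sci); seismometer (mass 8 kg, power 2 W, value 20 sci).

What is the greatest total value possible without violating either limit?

147 sci

Feasible sets respecting both limits:
- spectrometer+magnetometer+radar+weather mast: mass 20, power 32, value 147
- magnetometer+radar+weather mast: mass 15, power 24, value 128
- spectrometer+radar+weather mast+seismometer: mass 21, power 30, value 124
- magnetometer+camera+radar: mass 21, power 25, value 110
Best: 147 sci.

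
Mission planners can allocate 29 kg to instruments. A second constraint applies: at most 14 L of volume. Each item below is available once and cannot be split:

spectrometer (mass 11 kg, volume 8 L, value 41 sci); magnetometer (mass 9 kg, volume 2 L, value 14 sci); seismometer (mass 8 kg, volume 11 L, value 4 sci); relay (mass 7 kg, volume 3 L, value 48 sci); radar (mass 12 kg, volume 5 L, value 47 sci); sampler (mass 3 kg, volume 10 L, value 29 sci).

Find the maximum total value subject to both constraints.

109 sci

Feasible sets respecting both limits:
- magnetometer+relay+radar: mass 28, volume 10, value 109
- spectrometer+magnetometer+relay: mass 27, volume 13, value 103
- relay+radar: mass 19, volume 8, value 95
- spectrometer+relay: mass 18, volume 11, value 89
Best: 109 sci.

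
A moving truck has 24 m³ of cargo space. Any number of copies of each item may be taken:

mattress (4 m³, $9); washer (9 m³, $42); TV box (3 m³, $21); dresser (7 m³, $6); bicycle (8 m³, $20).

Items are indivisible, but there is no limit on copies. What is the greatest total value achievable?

$168

Best value-per-unit is TV box at 21/3, and filling with it alone uses volume 8×3=24. No mix of the others beats 8×21 = 168.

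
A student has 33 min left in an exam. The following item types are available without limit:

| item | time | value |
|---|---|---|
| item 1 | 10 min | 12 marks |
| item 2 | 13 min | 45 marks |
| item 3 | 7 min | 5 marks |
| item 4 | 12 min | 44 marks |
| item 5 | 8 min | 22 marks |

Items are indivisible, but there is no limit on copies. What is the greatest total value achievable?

Best value-per-unit is item 4 at 44/12; filling with it alone gives 2×44 = 88.
Optimal mix: 1×item 2 + 1×item 4 + 1×item 5 → time 33, value 111.

111 marks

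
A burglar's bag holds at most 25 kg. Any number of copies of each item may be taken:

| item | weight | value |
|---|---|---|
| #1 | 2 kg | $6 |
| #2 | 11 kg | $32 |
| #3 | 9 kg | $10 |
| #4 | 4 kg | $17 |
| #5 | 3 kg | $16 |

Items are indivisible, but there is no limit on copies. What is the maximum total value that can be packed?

Best value-per-unit is #5 at 16/3; filling with it alone gives 8×16 = 128.
Optimal mix: 1×#4 + 7×#5 → weight 25, value 129.

$129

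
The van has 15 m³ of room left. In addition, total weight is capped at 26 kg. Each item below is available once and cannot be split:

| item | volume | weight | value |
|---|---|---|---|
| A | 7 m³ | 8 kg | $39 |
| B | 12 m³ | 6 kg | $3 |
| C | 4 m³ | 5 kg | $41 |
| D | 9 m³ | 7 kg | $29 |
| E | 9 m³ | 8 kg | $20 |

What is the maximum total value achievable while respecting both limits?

$80

Feasible sets respecting both limits:
- A+C: volume 11, weight 13, value 80
- C+D: volume 13, weight 12, value 70
- C+E: volume 13, weight 13, value 61
- C: volume 4, weight 5, value 41
Best: $80.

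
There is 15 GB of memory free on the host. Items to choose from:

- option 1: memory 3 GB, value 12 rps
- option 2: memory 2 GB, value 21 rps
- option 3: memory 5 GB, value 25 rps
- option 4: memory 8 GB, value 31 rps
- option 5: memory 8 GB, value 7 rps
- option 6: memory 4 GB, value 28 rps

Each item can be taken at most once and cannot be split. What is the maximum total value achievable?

Check high-value combinations within 15 GB:
- option 1+option 2+option 3+option 6: memory 3+2+5+4=14, value 12+21+25+28=86
- option 2+option 4+option 6: memory 2+8+4=14, value 21+31+28=80
- option 2+option 3+option 4: memory 2+5+8=15, value 21+25+31=77
- option 2+option 3+option 6: memory 2+5+4=11, value 21+25+28=74
- option 1+option 4+option 6: memory 3+8+4=15, value 12+31+28=71
Best: 86 rps.

86 rps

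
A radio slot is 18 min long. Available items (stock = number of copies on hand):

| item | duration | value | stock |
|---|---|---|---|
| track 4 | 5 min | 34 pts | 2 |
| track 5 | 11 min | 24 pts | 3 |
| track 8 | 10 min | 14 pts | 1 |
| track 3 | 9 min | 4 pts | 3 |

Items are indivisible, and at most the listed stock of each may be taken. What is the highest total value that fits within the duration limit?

Top feasible selections:
- 2×track 4: duration 10, value 68
- 1×track 4 + 1×track 5: duration 16, value 58
- 1×track 4 + 1×track 8: duration 15, value 48
- 1×track 4 + 1×track 3: duration 14, value 38
Best: 68 pts.

68 pts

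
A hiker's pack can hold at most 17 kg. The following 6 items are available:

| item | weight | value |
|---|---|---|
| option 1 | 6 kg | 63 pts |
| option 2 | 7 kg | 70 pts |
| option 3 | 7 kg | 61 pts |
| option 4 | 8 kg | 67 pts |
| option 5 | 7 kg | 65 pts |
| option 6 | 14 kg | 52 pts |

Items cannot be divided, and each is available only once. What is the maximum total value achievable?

Check high-value combinations within 17 kg:
- option 2+option 4: weight 7+8=15, value 70+67=137
- option 2+option 5: weight 7+7=14, value 70+65=135
- option 1+option 2: weight 6+7=13, value 63+70=133
- option 4+option 5: weight 8+7=15, value 67+65=132
- option 2+option 3: weight 7+7=14, value 70+61=131
Best: 137 pts.

137 pts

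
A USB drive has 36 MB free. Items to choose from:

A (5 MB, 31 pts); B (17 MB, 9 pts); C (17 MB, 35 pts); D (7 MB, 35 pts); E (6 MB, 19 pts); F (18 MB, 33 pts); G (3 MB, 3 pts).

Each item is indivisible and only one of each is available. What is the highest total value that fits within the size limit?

120 pts

Check high-value combinations within 36 MB:
- A+C+D+E: size 5+17+7+6=35, value 31+35+35+19=120
- A+D+E+F: size 5+7+6+18=36, value 31+35+19+33=118
- A+C+D+G: size 5+17+7+3=32, value 31+35+35+3=104
Best: 120 pts.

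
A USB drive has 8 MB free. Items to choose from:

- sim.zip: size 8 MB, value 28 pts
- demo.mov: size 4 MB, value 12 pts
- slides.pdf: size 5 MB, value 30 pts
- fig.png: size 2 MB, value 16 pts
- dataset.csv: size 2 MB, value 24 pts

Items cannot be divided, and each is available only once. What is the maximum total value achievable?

Check high-value combinations within 8 MB:
- slides.pdf+dataset.csv: size 5+2=7, value 30+24=54
- demo.mov+fig.png+dataset.csv: size 4+2+2=8, value 12+16+24=52
- slides.pdf+fig.png: size 5+2=7, value 30+16=46
- fig.png+dataset.csv: size 2+2=4, value 16+24=40
Best: 54 pts.

54 pts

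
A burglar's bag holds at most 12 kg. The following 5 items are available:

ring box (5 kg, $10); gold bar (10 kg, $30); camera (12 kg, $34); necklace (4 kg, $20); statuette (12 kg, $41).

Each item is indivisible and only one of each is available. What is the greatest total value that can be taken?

$41

This is a 0/1 knapsack; check combinations near the capacity.
- statuette: weight 12, value 41
- camera: weight 12, value 34
- ring box+necklace: weight 5+4=9, value 10+20=30
- gold bar: weight 10, value 30
- necklace: weight 4, value 20
Best: $41.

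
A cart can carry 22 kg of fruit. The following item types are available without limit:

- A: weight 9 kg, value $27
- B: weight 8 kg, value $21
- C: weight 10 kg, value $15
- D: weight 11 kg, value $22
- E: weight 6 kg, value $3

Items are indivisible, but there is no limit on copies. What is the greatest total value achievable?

$54

Best value-per-unit is A at 27/9, and filling with it alone uses weight 2×9=18. No mix of the others beats 2×27 = 54.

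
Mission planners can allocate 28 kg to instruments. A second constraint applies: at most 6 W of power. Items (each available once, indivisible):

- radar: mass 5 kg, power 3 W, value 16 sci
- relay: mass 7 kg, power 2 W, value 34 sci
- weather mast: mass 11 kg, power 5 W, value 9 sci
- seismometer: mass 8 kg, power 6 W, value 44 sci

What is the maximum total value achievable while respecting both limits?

50 sci

Feasible sets respecting both limits:
- radar+relay: mass 12, power 5, value 50
- seismometer: mass 8, power 6, value 44
- relay: mass 7, power 2, value 34
- radar: mass 5, power 3, value 16
Best: 50 sci.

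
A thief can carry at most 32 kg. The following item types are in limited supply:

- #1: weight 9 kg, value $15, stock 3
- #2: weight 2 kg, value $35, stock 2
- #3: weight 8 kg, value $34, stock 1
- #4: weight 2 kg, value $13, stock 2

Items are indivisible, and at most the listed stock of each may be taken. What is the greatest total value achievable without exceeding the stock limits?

$147

Top feasible selections:
- 2×#1 + 2×#2 + 1×#3 + 1×#4: weight 32, value 147
- 1×#1 + 2×#2 + 1×#3 + 2×#4: weight 25, value 145
Best: $147.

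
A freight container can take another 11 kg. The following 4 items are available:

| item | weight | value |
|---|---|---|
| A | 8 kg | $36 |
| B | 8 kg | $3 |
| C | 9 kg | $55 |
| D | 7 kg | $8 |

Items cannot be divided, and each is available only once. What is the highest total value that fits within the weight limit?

$55

Check high-value combinations within 11 kg:
- C: weight 9, value 55
- A: weight 8, value 36
- D: weight 7, value 8
Best: $55.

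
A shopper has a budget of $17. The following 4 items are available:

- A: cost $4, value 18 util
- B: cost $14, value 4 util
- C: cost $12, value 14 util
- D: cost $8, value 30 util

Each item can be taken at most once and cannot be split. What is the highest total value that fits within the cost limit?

48 util

This is a 0/1 knapsack; check combinations near the capacity.
- A+D: cost 4+8=12, value 18+30=48
- A+C: cost 4+12=16, value 18+14=32
- D: cost 8, value 30
Best: 48 util.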